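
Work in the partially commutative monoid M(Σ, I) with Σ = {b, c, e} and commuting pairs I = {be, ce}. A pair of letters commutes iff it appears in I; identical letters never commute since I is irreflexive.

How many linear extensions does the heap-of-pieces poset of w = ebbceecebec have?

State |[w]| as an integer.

0(e) covers ∅
1(b) covers ∅
2(b) covers 1:b
3(c) covers 2:b
4(e) covers 0:e
5(e) covers 4:e
6(c) covers 3:c
7(e) covers 5:e
8(b) covers 6:c
9(e) covers 7:e
10(c) covers 8:b
floor of heap: 0:e, 1:b
completions by unplaced set U, small U first (add the entries for U minus each lowest piece of U):
  |U|=1: {9}:1  {10}:1
  |U|=2: {7,9}:1  {8,10}:1  {9,10}:2
  |U|=3: {5,7,9}:1  {6,8,10}:1  {7,9,10}:3  {8,9,10}:3
  |U|=4: {3,6,8,10}:1  {4,5,7,9}:1  {5,7,9,10}:4  {6,8,9,10}:4  {7,8,9,10}:6
  |U|=5: {0,4,5,7,9}:1  {2,3,6,8,10}:1  {3,6,8,9,10}:5  {4,5,7,9,10}:5  {5,7,8,9,10}:10  {6,7,8,9,10}:10
  |U|=6: {0,4,5,7,9,10}:6  {1,2,3,6,8,10}:1  {2,3,6,8,9,10}:6  {3,6,7,8,9,10}:15  {4,5,7,8,9,10}:15  {5,6,7,8,9,10}:20
  |U|=7: {0,4,5,7,8,9,10}:21  {1,2,3,6,8,9,10}:7  {2,3,6,7,8,9,10}:21  {3,5,6,7,8,9,10}:35  {4,5,6,7,8,9,10}:35
  |U|=8: {0,4,5,6,7,8,9,10}:56  {1,2,3,6,7,8,9,10}:28  {2,3,5,6,7,8,9,10}:56  {3,4,5,6,7,8,9,10}:70
  |U|=9: {0,3,4,5,6,7,8,9,10}:126  {1,2,3,5,6,7,8,9,10}:84  {2,3,4,5,6,7,8,9,10}:126
  start at 0(e): 210
  start at 1(b): 252
sum over floor = 462

462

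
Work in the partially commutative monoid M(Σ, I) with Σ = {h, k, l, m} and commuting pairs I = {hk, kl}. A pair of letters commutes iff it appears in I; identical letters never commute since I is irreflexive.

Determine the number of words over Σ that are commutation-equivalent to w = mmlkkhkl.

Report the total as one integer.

drop 0:m onto floor
drop 1:m onto {0:m}
drop 2:l onto {1:m}
drop 3:k onto {1:m}
drop 4:k onto {3:k}
drop 5:h onto {2:l}
drop 6:k onto {4:k}
drop 7:l onto {5:h}
ground layer = {0:m}
drop-orders for the pieces not yet dropped (sum over which currently-grounded one goes next):
  1 to go: {6} 1  {7} 1
  2 to go: {4,6} 1  {5,7} 1  {6,7} 2
  3 to go: {2,5,7} 1  {3,4,6} 1  {4,6,7} 3  {5,6,7} 3
  4 to go: {2,5,6,7} 4  {3,4,6,7} 4  {4,5,6,7} 6
  5 to go: {2,4,5,6,7} 10  {3,4,5,6,7} 10
  6 to go: {2,3,4,5,6,7} 20
  if 0:m drops first: 20 orders

20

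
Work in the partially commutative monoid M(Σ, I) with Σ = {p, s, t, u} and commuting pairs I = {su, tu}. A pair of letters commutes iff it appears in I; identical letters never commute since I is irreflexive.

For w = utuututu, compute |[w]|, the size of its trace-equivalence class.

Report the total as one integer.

56

0(u) covers ∅
1(t) covers ∅
2(u) covers 0:u
3(u) covers 2:u
4(t) covers 1:t
5(u) covers 3:u
6(t) covers 4:t
7(u) covers 5:u
floor of heap: 0:u, 1:t
completions by unplaced set U, small U first (add the entries for U minus each lowest piece of U):
  |U|=1: {6}:1  {7}:1
  |U|=2: {4,6}:1  {5,7}:1  {6,7}:2
  |U|=3: {1,4,6}:1  {3,5,7}:1  {4,6,7}:3  {5,6,7}:3
  |U|=4: {1,4,6,7}:4  {2,3,5,7}:1  {3,5,6,7}:4  {4,5,6,7}:6
  |U|=5: {0,2,3,5,7}:1  {1,4,5,6,7}:10  {2,3,5,6,7}:5  {3,4,5,6,7}:10
  |U|=6: {0,2,3,5,6,7}:6  {1,3,4,5,6,7}:20  {2,3,4,5,6,7}:15
  start at 0(u): 35
  start at 1(t): 21
sum over floor = 56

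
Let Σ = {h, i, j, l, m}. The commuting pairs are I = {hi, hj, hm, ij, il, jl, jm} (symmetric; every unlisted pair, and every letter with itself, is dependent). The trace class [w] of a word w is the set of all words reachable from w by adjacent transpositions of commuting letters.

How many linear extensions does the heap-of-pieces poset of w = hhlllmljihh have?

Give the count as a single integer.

piece 0:h — minimal
piece 1:h rests on {0:h}
piece 2:l rests on {1:h}
piece 3:l rests on {2:l}
piece 4:l rests on {3:l}
piece 5:m rests on {4:l}
piece 6:l rests on {5:m}
piece 7:j — minimal
piece 8:i rests on {5:m}
piece 9:h rests on {6:l}
piece 10:h rests on {9:h}
minimal pieces: {0:h, 7:j}
ways to finish when only these pieces remain (= sum over removing one remaining piece with nothing left below it):
  1 left: {7}→1  {8}→1  {10}→1
  2 left: {7,8}→2  {7,10}→2  {8,10}→2  {9,10}→1
  3 left: {6,9,10}→1  {7,8,10}→6  {7,9,10}→3  {8,9,10}→3
  4 left: {6,7,9,10}→4  {6,8,9,10}→4  {7,8,9,10}→12
  5 left: {5,6,8,9,10}→4  {6,7,8,9,10}→20
  6 left: {4,5,6,8,9,10}→4  {5,6,7,8,9,10}→24
  7 left: {3,4,5,6,8,9,10}→4  {4,5,6,7,8,9,10}→28
  8 left: {2,3,4,5,6,8,9,10}→4  {3,4,5,6,7,8,9,10}→32
  9 left: {1,2,3,4,5,6,8,9,10}→4  {2,3,4,5,6,7,8,9,10}→36
  placing 0:h first → 40 extensions
  placing 7:j first → 4 extensions
total linear extensions = 44

44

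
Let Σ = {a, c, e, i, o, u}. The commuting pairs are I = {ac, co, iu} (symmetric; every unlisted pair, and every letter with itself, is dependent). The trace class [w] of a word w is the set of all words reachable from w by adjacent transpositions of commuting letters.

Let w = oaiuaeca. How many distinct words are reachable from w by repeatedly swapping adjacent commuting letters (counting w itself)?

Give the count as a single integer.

4

#0=o has no predecessor
#1=a depends on [0:o]
#2=i depends on [1:a]
#3=u depends on [1:a]
#4=a depends on [2:i, 3:u]
#5=e depends on [4:a]
#6=c depends on [5:e]
#7=a depends on [5:e]
sources: [0:o]
N(rest) = Σ N(rest − s) over sources s of rest; N(one piece) = 1:
  size 1 → [6]=1  [7]=1
  size 2 → [6,7]=2
  size 3 → [5,6,7]=2
  size 4 → [4,5,6,7]=2
  size 5 → [2,4,5,6,7]=2  [3,4,5,6,7]=2
  size 6 → [2,3,4,5,6,7]=4
  first=0(o) contributes 4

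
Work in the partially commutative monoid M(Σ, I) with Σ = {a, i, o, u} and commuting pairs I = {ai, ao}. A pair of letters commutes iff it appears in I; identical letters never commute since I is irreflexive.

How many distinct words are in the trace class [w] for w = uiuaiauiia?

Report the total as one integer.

drop 0:u onto floor
drop 1:i onto {0:u}
drop 2:u onto {1:i}
drop 3:a onto {2:u}
drop 4:i onto {2:u}
drop 5:a onto {3:a}
drop 6:u onto {4:i, 5:a}
drop 7:i onto {6:u}
drop 8:i onto {7:i}
drop 9:a onto {6:u}
ground layer = {0:u}
drop-orders for the pieces not yet dropped (sum over which currently-grounded one goes next):
  1 to go: {8} 1  {9} 1
  2 to go: {7,8} 1  {8,9} 2
  3 to go: {7,8,9} 3
  4 to go: {6,7,8,9} 3
  5 to go: {4,6,7,8,9} 3  {5,6,7,8,9} 3
  6 to go: {3,5,6,7,8,9} 3  {4,5,6,7,8,9} 6
  7 to go: {3,4,5,6,7,8,9} 9
  8 to go: {2,3,4,5,6,7,8,9} 9
  if 0:u drops first: 9 orders

9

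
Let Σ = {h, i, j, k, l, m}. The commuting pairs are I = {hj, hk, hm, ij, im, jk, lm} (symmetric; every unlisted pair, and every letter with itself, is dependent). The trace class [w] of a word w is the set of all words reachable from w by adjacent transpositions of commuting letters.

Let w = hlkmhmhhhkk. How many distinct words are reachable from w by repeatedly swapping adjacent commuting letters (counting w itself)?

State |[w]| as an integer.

126

piece 0:h — minimal
piece 1:l rests on {0:h}
piece 2:k rests on {1:l}
piece 3:m rests on {2:k}
piece 4:h rests on {1:l}
piece 5:m rests on {3:m}
piece 6:h rests on {4:h}
piece 7:h rests on {6:h}
piece 8:h rests on {7:h}
piece 9:k rests on {5:m}
piece 10:k rests on {9:k}
minimal pieces: {0:h}
ways to finish when only these pieces remain (= sum over removing one remaining piece with nothing left below it):
  1 left: {8}→1  {10}→1
  2 left: {7,8}→1  {8,10}→2  {9,10}→1
  3 left: {5,9,10}→1  {6,7,8}→1  {7,8,10}→3  {8,9,10}→3
  4 left: {3,5,9,10}→1  {4,6,7,8}→1  {5,8,9,10}→4  {6,7,8,10}→4  {7,8,9,10}→6
  5 left: {2,3,5,9,10}→1  {3,5,8,9,10}→5  {4,6,7,8,10}→5  {5,7,8,9,10}→10  {6,7,8,9,10}→10
  6 left: {2,3,5,8,9,10}→6  {3,5,7,8,9,10}→15  {4,6,7,8,9,10}→15  {5,6,7,8,9,10}→20
  7 left: {2,3,5,7,8,9,10}→21  {3,5,6,7,8,9,10}→35  {4,5,6,7,8,9,10}→35
  8 left: {2,3,5,6,7,8,9,10}→56  {3,4,5,6,7,8,9,10}→70
  9 left: {2,3,4,5,6,7,8,9,10}→126
  placing 0:h first → 126 extensions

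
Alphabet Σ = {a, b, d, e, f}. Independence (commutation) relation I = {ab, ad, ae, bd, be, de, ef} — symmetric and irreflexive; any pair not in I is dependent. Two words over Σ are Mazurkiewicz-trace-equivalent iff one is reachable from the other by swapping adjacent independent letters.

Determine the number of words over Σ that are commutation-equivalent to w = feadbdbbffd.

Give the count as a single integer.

drop 0:f onto floor
drop 1:e onto floor
drop 2:a onto {0:f}
drop 3:d onto {0:f}
drop 4:b onto {0:f}
drop 5:d onto {3:d}
drop 6:b onto {4:b}
drop 7:b onto {6:b}
drop 8:f onto {2:a, 5:d, 7:b}
drop 9:f onto {8:f}
drop 10:d onto {9:f}
ground layer = {0:f, 1:e}
drop-orders for the pieces not yet dropped (sum over which currently-grounded one goes next):
  1 to go: {1} 1  {10} 1
  2 to go: {1,10} 2  {9,10} 1
  3 to go: {1,9,10} 3  {8,9,10} 1
  4 to go: {1,8,9,10} 4  {2,8,9,10} 1  {5,8,9,10} 1  {7,8,9,10} 1
  5 to go: {1,2,8,9,10} 5  {1,5,8,9,10} 5  {1,7,8,9,10} 5  {2,5,8,9,10} 2  {2,7,8,9,10} 2  {3,5,8,9,10} 1  {5,7,8,9,10} 2  {6,7,8,9,10} 1
  6 to go: {1,2,5,8,9,10} 12  {1,2,7,8,9,10} 12  {1,3,5,8,9,10} 6  {1,5,7,8,9,10} 12  {1,6,7,8,9,10} 6  {2,3,5,8,9,10} 3  {2,5,7,8,9,10} 6  {2,6,7,8,9,10} 3  {3,5,7,8,9,10} 3  {4,6,7,8,9,10} 1  {5,6,7,8,9,10} 3
  7 to go: {1,2,3,5,8,9,10} 21  {1,2,5,7,8,9,10} 42  {1,2,6,7,8,9,10} 21  {1,3,5,7,8,9,10} 21  {1,4,6,7,8,9,10} 7  {1,5,6,7,8,9,10} 21  {2,3,5,7,8,9,10} 12  {2,4,6,7,8,9,10} 4  {2,5,6,7,8,9,10} 12  {3,5,6,7,8,9,10} 6  {4,5,6,7,8,9,10} 4
  8 to go: {1,2,3,5,7,8,9,10} 96  {1,2,4,6,7,8,9,10} 32  {1,2,5,6,7,8,9,10} 96  {1,3,5,6,7,8,9,10} 48  {1,4,5,6,7,8,9,10} 32  {2,3,5,6,7,8,9,10} 30  {2,4,5,6,7,8,9,10} 20  {3,4,5,6,7,8,9,10} 10
  9 to go: {1,2,3,5,6,7,8,9,10} 270  {1,2,4,5,6,7,8,9,10} 180  {1,3,4,5,6,7,8,9,10} 90  {2,3,4,5,6,7,8,9,10} 60
  if 0:f drops first: 600 orders
  if 1:e drops first: 60 orders
heap linearizations: 660

660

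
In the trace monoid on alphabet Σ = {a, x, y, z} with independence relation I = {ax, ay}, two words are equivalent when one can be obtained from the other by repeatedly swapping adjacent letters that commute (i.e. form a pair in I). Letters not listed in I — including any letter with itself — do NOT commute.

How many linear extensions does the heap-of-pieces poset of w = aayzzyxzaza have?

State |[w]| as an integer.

3

drop 0:a onto floor
drop 1:a onto {0:a}
drop 2:y onto floor
drop 3:z onto {1:a, 2:y}
drop 4:z onto {3:z}
drop 5:y onto {4:z}
drop 6:x onto {5:y}
drop 7:z onto {6:x}
drop 8:a onto {7:z}
drop 9:z onto {8:a}
drop 10:a onto {9:z}
ground layer = {0:a, 2:y}
drop-orders for the pieces not yet dropped (sum over which currently-grounded one goes next):
  1 to go: {10} 1
  2 to go: {9,10} 1
  3 to go: {8,9,10} 1
  4 to go: {7,8,9,10} 1
  5 to go: {6,7,8,9,10} 1
  6 to go: {5,6,7,8,9,10} 1
  7 to go: {4,5,6,7,8,9,10} 1
  8 to go: {3,4,5,6,7,8,9,10} 1
  9 to go: {1,3,4,5,6,7,8,9,10} 1  {2,3,4,5,6,7,8,9,10} 1
  if 0:a drops first: 2 orders
  if 2:y drops first: 1 orders
heap linearizations: 3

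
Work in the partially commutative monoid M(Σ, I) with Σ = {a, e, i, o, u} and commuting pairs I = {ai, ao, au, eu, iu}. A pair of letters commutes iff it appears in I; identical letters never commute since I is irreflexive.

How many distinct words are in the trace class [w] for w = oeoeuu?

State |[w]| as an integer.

3

#0=o has no predecessor
#1=e depends on [0:o]
#2=o depends on [1:e]
#3=e depends on [2:o]
#4=u depends on [2:o]
#5=u depends on [4:u]
sources: [0:o]
N(rest) = Σ N(rest − s) over sources s of rest; N(one piece) = 1:
  size 1 → [3]=1  [5]=1
  size 2 → [3,5]=2  [4,5]=1
  size 3 → [3,4,5]=3
  size 4 → [2,3,4,5]=3
  first=0(o) contributes 3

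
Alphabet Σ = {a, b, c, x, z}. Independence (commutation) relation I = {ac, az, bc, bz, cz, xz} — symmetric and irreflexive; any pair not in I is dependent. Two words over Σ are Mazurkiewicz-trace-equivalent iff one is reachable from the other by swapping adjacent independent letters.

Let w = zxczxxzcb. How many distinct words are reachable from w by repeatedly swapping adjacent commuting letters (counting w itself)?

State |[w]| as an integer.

168

drop 0:z onto floor
drop 1:x onto floor
drop 2:c onto {1:x}
drop 3:z onto {0:z}
drop 4:x onto {2:c}
drop 5:x onto {4:x}
drop 6:z onto {3:z}
drop 7:c onto {5:x}
drop 8:b onto {5:x}
ground layer = {0:z, 1:x}
drop-orders for the pieces not yet dropped (sum over which currently-grounded one goes next):
  1 to go: {6} 1  {7} 1  {8} 1
  2 to go: {3,6} 1  {6,7} 2  {6,8} 2  {7,8} 2
  3 to go: {0,3,6} 1  {3,6,7} 3  {3,6,8} 3  {5,7,8} 2  {6,7,8} 6
  4 to go: {0,3,6,7} 4  {0,3,6,8} 4  {3,6,7,8} 12  {4,5,7,8} 2  {5,6,7,8} 8
  5 to go: {0,3,6,7,8} 20  {2,4,5,7,8} 2  {3,5,6,7,8} 20  {4,5,6,7,8} 10
  6 to go: {0,3,5,6,7,8} 40  {1,2,4,5,7,8} 2  {2,4,5,6,7,8} 12  {3,4,5,6,7,8} 30
  7 to go: {0,3,4,5,6,7,8} 70  {1,2,4,5,6,7,8} 14  {2,3,4,5,6,7,8} 42
  if 0:z drops first: 56 orders
  if 1:x drops first: 112 orders
heap linearizations: 168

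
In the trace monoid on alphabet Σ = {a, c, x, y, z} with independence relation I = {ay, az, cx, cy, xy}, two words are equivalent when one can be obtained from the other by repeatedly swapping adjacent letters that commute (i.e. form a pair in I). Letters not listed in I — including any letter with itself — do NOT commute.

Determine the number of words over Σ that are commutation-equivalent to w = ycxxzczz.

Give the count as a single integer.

#0=y has no predecessor
#1=c has no predecessor
#2=x has no predecessor
#3=x depends on [2:x]
#4=z depends on [0:y, 1:c, 3:x]
#5=c depends on [4:z]
#6=z depends on [5:c]
#7=z depends on [6:z]
sources: [0:y, 1:c, 2:x]
N(rest) = Σ N(rest − s) over sources s of rest; N(one piece) = 1:
  size 1 → [7]=1
  size 2 → [6,7]=1
  size 3 → [5,6,7]=1
  size 4 → [4,5,6,7]=1
  size 5 → [0,4,5,6,7]=1  [1,4,5,6,7]=1  [3,4,5,6,7]=1
  size 6 → [0,1,4,5,6,7]=2  [0,3,4,5,6,7]=2  [1,3,4,5,6,7]=2  [2,3,4,5,6,7]=1
  first=0(y) contributes 3
  first=1(c) contributes 3
  first=2(x) contributes 6
|[w]| = 12

12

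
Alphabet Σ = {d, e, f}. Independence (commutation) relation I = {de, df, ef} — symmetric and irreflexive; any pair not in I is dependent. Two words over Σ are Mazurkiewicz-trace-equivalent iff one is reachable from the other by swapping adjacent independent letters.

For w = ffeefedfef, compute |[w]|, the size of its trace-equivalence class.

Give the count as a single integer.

1260

0(f) covers ∅
1(f) covers 0:f
2(e) covers ∅
3(e) covers 2:e
4(f) covers 1:f
5(e) covers 3:e
6(d) covers ∅
7(f) covers 4:f
8(e) covers 5:e
9(f) covers 7:f
floor of heap: 0:f, 2:e, 6:d
completions by unplaced set U, small U first (add the entries for U minus each lowest piece of U):
  |U|=1: {6}:1  {8}:1  {9}:1
  |U|=2: {5,8}:1  {6,8}:2  {6,9}:2  {7,9}:1  {8,9}:2
  |U|=3: {3,5,8}:1  {4,7,9}:1  {5,6,8}:3  {5,8,9}:3  {6,7,9}:3  {6,8,9}:6  {7,8,9}:3
  |U|=4: {1,4,7,9}:1  {2,3,5,8}:1  {3,5,6,8}:4  {3,5,8,9}:4  {4,6,7,9}:4  {4,7,8,9}:4  {5,6,8,9}:12  {5,7,8,9}:6  {6,7,8,9}:12
  |U|=5: {0,1,4,7,9}:1  {1,4,6,7,9}:5  {1,4,7,8,9}:5  {2,3,5,6,8}:5  {2,3,5,8,9}:5  {3,5,6,8,9}:20  {3,5,7,8,9}:10  {4,5,7,8,9}:10  {4,6,7,8,9}:20  {5,6,7,8,9}:30
  |U|=6: {0,1,4,6,7,9}:6  {0,1,4,7,8,9}:6  {1,4,5,7,8,9}:15  {1,4,6,7,8,9}:30  {2,3,5,6,8,9}:30  {2,3,5,7,8,9}:15  {3,4,5,7,8,9}:20  {3,5,6,7,8,9}:60  {4,5,6,7,8,9}:60
  |U|=7: {0,1,4,5,7,8,9}:21  {0,1,4,6,7,8,9}:42  {1,3,4,5,7,8,9}:35  {1,4,5,6,7,8,9}:105  {2,3,4,5,7,8,9}:35  {2,3,5,6,7,8,9}:105  {3,4,5,6,7,8,9}:140
  |U|=8: {0,1,3,4,5,7,8,9}:56  {0,1,4,5,6,7,8,9}:168  {1,2,3,4,5,7,8,9}:70  {1,3,4,5,6,7,8,9}:280  {2,3,4,5,6,7,8,9}:280
  start at 0(f): 630
  start at 2(e): 504
  start at 6(d): 126
sum over floor = 1260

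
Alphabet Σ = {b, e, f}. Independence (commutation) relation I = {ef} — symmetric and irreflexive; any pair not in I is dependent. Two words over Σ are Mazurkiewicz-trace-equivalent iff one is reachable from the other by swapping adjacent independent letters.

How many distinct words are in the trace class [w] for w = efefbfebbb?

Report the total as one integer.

drop 0:e onto floor
drop 1:f onto floor
drop 2:e onto {0:e}
drop 3:f onto {1:f}
drop 4:b onto {2:e, 3:f}
drop 5:f onto {4:b}
drop 6:e onto {4:b}
drop 7:b onto {5:f, 6:e}
drop 8:b onto {7:b}
drop 9:b onto {8:b}
ground layer = {0:e, 1:f}
drop-orders for the pieces not yet dropped (sum over which currently-grounded one goes next):
  1 to go: {9} 1
  2 to go: {8,9} 1
  3 to go: {7,8,9} 1
  4 to go: {5,7,8,9} 1  {6,7,8,9} 1
  5 to go: {5,6,7,8,9} 2
  6 to go: {4,5,6,7,8,9} 2
  7 to go: {2,4,5,6,7,8,9} 2  {3,4,5,6,7,8,9} 2
  8 to go: {0,2,4,5,6,7,8,9} 2  {1,3,4,5,6,7,8,9} 2  {2,3,4,5,6,7,8,9} 4
  if 0:e drops first: 6 orders
  if 1:f drops first: 6 orders
heap linearizations: 12

12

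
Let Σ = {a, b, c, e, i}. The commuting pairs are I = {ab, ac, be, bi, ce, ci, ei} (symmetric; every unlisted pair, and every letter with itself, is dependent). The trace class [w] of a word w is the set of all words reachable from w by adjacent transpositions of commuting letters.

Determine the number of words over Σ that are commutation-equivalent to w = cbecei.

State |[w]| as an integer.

60

0(c) covers ∅
1(b) covers 0:c
2(e) covers ∅
3(c) covers 1:b
4(e) covers 2:e
5(i) covers ∅
floor of heap: 0:c, 2:e, 5:i
completions by unplaced set U, small U first (add the entries for U minus each lowest piece of U):
  |U|=1: {3}:1  {4}:1  {5}:1
  |U|=2: {1,3}:1  {2,4}:1  {3,4}:2  {3,5}:2  {4,5}:2
  |U|=3: {0,1,3}:1  {1,3,4}:3  {1,3,5}:3  {2,3,4}:3  {2,4,5}:3  {3,4,5}:6
  |U|=4: {0,1,3,4}:4  {0,1,3,5}:4  {1,2,3,4}:6  {1,3,4,5}:12  {2,3,4,5}:12
  start at 0(c): 30
  start at 2(e): 20
  start at 5(i): 10
sum over floor = 60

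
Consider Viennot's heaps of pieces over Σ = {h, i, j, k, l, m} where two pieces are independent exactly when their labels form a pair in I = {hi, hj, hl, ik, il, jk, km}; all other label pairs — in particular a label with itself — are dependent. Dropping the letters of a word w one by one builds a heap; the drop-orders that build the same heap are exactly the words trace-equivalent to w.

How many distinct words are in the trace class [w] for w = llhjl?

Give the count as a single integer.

0(l) covers ∅
1(l) covers 0:l
2(h) covers ∅
3(j) covers 1:l
4(l) covers 3:j
floor of heap: 0:l, 2:h
completions by unplaced set U, small U first (add the entries for U minus each lowest piece of U):
  |U|=1: {2}:1  {4}:1
  |U|=2: {2,4}:2  {3,4}:1
  |U|=3: {1,3,4}:1  {2,3,4}:3
  start at 0(l): 4
  start at 2(h): 1
sum over floor = 5

5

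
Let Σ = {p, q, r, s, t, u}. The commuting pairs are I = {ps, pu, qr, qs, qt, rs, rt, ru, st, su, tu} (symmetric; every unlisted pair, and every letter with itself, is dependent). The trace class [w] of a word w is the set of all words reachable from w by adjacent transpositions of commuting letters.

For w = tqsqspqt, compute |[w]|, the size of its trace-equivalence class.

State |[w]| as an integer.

168

piece 0:t — minimal
piece 1:q — minimal
piece 2:s — minimal
piece 3:q rests on {1:q}
piece 4:s rests on {2:s}
piece 5:p rests on {0:t, 3:q}
piece 6:q rests on {5:p}
piece 7:t rests on {5:p}
minimal pieces: {0:t, 1:q, 2:s}
ways to finish when only these pieces remain (= sum over removing one remaining piece with nothing left below it):
  1 left: {4}→1  {6}→1  {7}→1
  2 left: {2,4}→1  {4,6}→2  {4,7}→2  {6,7}→2
  3 left: {2,4,6}→3  {2,4,7}→3  {4,6,7}→6  {5,6,7}→2
  4 left: {0,5,6,7}→2  {2,4,6,7}→12  {3,5,6,7}→2  {4,5,6,7}→8
  5 left: {0,3,5,6,7}→4  {0,4,5,6,7}→10  {1,3,5,6,7}→2  {2,4,5,6,7}→20  {3,4,5,6,7}→10
  6 left: {0,1,3,5,6,7}→6  {0,2,4,5,6,7}→30  {0,3,4,5,6,7}→24  {1,3,4,5,6,7}→12  {2,3,4,5,6,7}→30
  placing 0:t first → 42 extensions
  placing 1:q first → 84 extensions
  placing 2:s first → 42 extensions
total linear extensions = 168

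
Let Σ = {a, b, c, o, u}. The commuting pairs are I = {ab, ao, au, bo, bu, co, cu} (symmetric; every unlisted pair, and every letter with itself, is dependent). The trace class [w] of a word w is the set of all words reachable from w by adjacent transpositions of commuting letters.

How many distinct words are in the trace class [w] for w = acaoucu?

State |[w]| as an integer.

35

#0=a has no predecessor
#1=c depends on [0:a]
#2=a depends on [1:c]
#3=o has no predecessor
#4=u depends on [3:o]
#5=c depends on [2:a]
#6=u depends on [4:u]
sources: [0:a, 3:o]
N(rest) = Σ N(rest − s) over sources s of rest; N(one piece) = 1:
  size 1 → [5]=1  [6]=1
  size 2 → [2,5]=1  [4,6]=1  [5,6]=2
  size 3 → [1,2,5]=1  [2,5,6]=3  [3,4,6]=1  [4,5,6]=3
  size 4 → [0,1,2,5]=1  [1,2,5,6]=4  [2,4,5,6]=6  [3,4,5,6]=4
  size 5 → [0,1,2,5,6]=5  [1,2,4,5,6]=10  [2,3,4,5,6]=10
  first=0(a) contributes 20
  first=3(o) contributes 15
|[w]| = 35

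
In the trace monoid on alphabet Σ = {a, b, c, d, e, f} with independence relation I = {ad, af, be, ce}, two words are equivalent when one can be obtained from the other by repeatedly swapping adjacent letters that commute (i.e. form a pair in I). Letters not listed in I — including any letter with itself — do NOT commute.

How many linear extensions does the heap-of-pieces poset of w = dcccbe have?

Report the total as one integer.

0(d) covers ∅
1(c) covers 0:d
2(c) covers 1:c
3(c) covers 2:c
4(b) covers 3:c
5(e) covers 0:d
floor of heap: 0:d
completions by unplaced set U, small U first (add the entries for U minus each lowest piece of U):
  |U|=1: {4}:1  {5}:1
  |U|=2: {3,4}:1  {4,5}:2
  |U|=3: {2,3,4}:1  {3,4,5}:3
  |U|=4: {1,2,3,4}:1  {2,3,4,5}:4
  start at 0(d): 5

5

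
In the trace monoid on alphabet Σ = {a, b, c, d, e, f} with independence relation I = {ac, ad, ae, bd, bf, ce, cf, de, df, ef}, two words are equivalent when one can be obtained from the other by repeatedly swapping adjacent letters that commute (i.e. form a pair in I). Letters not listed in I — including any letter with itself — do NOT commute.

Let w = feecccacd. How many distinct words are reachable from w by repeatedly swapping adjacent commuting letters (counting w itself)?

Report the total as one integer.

piece 0:f — minimal
piece 1:e — minimal
piece 2:e rests on {1:e}
piece 3:c — minimal
piece 4:c rests on {3:c}
piece 5:c rests on {4:c}
piece 6:a rests on {0:f}
piece 7:c rests on {5:c}
piece 8:d rests on {7:c}
minimal pieces: {0:f, 1:e, 3:c}
ways to finish when only these pieces remain (= sum over removing one remaining piece with nothing left below it):
  1 left: {2}→1  {6}→1  {8}→1
  2 left: {0,6}→1  {1,2}→1  {2,6}→2  {2,8}→2  {6,8}→2  {7,8}→1
  3 left: {0,2,6}→3  {0,6,8}→3  {1,2,6}→3  {1,2,8}→3  {2,6,8}→6  {2,7,8}→3  {5,7,8}→1  {6,7,8}→3
  4 left: {0,1,2,6}→6  {0,2,6,8}→12  {0,6,7,8}→6  {1,2,6,8}→12  {1,2,7,8}→6  {2,5,7,8}→4  {2,6,7,8}→12  {4,5,7,8}→1  {5,6,7,8}→4
  5 left: {0,1,2,6,8}→30  {0,2,6,7,8}→30  {0,5,6,7,8}→10  {1,2,5,7,8}→10  {1,2,6,7,8}→30  {2,4,5,7,8}→5  {2,5,6,7,8}→20  {3,4,5,7,8}→1  {4,5,6,7,8}→5
  6 left: {0,1,2,6,7,8}→90  {0,2,5,6,7,8}→60  {0,4,5,6,7,8}→15  {1,2,4,5,7,8}→15  {1,2,5,6,7,8}→60  {2,3,4,5,7,8}→6  {2,4,5,6,7,8}→30  {3,4,5,6,7,8}→6
  7 left: {0,1,2,5,6,7,8}→210  {0,2,4,5,6,7,8}→105  {0,3,4,5,6,7,8}→21  {1,2,3,4,5,7,8}→21  {1,2,4,5,6,7,8}→105  {2,3,4,5,6,7,8}→42
  placing 0:f first → 168 extensions
  placing 1:e first → 168 extensions
  placing 3:c first → 420 extensions
total linear extensions = 756

756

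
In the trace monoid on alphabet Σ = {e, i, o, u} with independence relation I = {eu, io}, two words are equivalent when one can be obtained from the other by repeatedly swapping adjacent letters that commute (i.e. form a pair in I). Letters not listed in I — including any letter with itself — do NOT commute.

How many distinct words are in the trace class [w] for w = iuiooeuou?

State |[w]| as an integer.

#0=i has no predecessor
#1=u depends on [0:i]
#2=i depends on [1:u]
#3=o depends on [1:u]
#4=o depends on [3:o]
#5=e depends on [2:i, 4:o]
#6=u depends on [2:i, 4:o]
#7=o depends on [5:e, 6:u]
#8=u depends on [7:o]
sources: [0:i]
N(rest) = Σ N(rest − s) over sources s of rest; N(one piece) = 1:
  size 1 → [8]=1
  size 2 → [7,8]=1
  size 3 → [5,7,8]=1  [6,7,8]=1
  size 4 → [5,6,7,8]=2
  size 5 → [2,5,6,7,8]=2  [4,5,6,7,8]=2
  size 6 → [2,4,5,6,7,8]=4  [3,4,5,6,7,8]=2
  size 7 → [2,3,4,5,6,7,8]=6
  first=0(i) contributes 6

6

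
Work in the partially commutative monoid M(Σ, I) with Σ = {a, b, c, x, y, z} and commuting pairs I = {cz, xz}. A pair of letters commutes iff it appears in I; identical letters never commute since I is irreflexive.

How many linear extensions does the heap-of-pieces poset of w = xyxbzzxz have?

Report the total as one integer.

4

0(x) covers ∅
1(y) covers 0:x
2(x) covers 1:y
3(b) covers 2:x
4(z) covers 3:b
5(z) covers 4:z
6(x) covers 3:b
7(z) covers 5:z
floor of heap: 0:x
completions by unplaced set U, small U first (add the entries for U minus each lowest piece of U):
  |U|=1: {6}:1  {7}:1
  |U|=2: {5,7}:1  {6,7}:2
  |U|=3: {4,5,7}:1  {5,6,7}:3
  |U|=4: {4,5,6,7}:4
  |U|=5: {3,4,5,6,7}:4
  |U|=6: {2,3,4,5,6,7}:4
  start at 0(x): 4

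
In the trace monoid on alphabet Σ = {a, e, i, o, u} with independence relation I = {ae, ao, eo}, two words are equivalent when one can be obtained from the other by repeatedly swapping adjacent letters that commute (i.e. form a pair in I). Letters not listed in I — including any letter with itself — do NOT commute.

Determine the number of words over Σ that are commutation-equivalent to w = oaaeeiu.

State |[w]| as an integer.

30

#0=o has no predecessor
#1=a has no predecessor
#2=a depends on [1:a]
#3=e has no predecessor
#4=e depends on [3:e]
#5=i depends on [0:o, 2:a, 4:e]
#6=u depends on [5:i]
sources: [0:o, 1:a, 3:e]
N(rest) = Σ N(rest − s) over sources s of rest; N(one piece) = 1:
  size 1 → [6]=1
  size 2 → [5,6]=1
  size 3 → [0,5,6]=1  [2,5,6]=1  [4,5,6]=1
  size 4 → [0,2,5,6]=2  [0,4,5,6]=2  [1,2,5,6]=1  [2,4,5,6]=2  [3,4,5,6]=1
  size 5 → [0,1,2,5,6]=3  [0,2,4,5,6]=6  [0,3,4,5,6]=3  [1,2,4,5,6]=3  [2,3,4,5,6]=3
  first=0(o) contributes 6
  first=1(a) contributes 12
  first=3(e) contributes 12
|[w]| = 30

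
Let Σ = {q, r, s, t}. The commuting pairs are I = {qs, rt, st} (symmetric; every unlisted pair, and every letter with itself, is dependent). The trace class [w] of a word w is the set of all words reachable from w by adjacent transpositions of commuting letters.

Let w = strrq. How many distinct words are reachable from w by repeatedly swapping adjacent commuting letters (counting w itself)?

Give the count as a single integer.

4

piece 0:s — minimal
piece 1:t — minimal
piece 2:r rests on {0:s}
piece 3:r rests on {2:r}
piece 4:q rests on {1:t, 3:r}
minimal pieces: {0:s, 1:t}
ways to finish when only these pieces remain (= sum over removing one remaining piece with nothing left below it):
  1 left: {4}→1
  2 left: {1,4}→1  {3,4}→1
  3 left: {1,3,4}→2  {2,3,4}→1
  placing 0:s first → 3 extensions
  placing 1:t first → 1 extensions
total linear extensions = 4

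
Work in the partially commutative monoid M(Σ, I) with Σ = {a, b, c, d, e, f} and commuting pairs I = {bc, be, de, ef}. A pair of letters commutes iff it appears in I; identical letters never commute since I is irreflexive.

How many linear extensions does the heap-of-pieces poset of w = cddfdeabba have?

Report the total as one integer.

5

0(c) covers ∅
1(d) covers 0:c
2(d) covers 1:d
3(f) covers 2:d
4(d) covers 3:f
5(e) covers 0:c
6(a) covers 4:d, 5:e
7(b) covers 6:a
8(b) covers 7:b
9(a) covers 8:b
floor of heap: 0:c
completions by unplaced set U, small U first (add the entries for U minus each lowest piece of U):
  |U|=1: {9}:1
  |U|=2: {8,9}:1
  |U|=3: {7,8,9}:1
  |U|=4: {6,7,8,9}:1
  |U|=5: {4,6,7,8,9}:1  {5,6,7,8,9}:1
  |U|=6: {3,4,6,7,8,9}:1  {4,5,6,7,8,9}:2
  |U|=7: {2,3,4,6,7,8,9}:1  {3,4,5,6,7,8,9}:3
  |U|=8: {1,2,3,4,6,7,8,9}:1  {2,3,4,5,6,7,8,9}:4
  start at 0(c): 5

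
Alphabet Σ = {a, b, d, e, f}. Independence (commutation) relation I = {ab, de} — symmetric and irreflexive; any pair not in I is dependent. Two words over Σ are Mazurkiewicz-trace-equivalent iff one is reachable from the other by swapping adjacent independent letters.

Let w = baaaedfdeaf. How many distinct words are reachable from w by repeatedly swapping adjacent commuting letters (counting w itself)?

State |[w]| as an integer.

16

#0=b has no predecessor
#1=a has no predecessor
#2=a depends on [1:a]
#3=a depends on [2:a]
#4=e depends on [0:b, 3:a]
#5=d depends on [0:b, 3:a]
#6=f depends on [4:e, 5:d]
#7=d depends on [6:f]
#8=e depends on [6:f]
#9=a depends on [7:d, 8:e]
#10=f depends on [9:a]
sources: [0:b, 1:a]
N(rest) = Σ N(rest − s) over sources s of rest; N(one piece) = 1:
  size 1 → [10]=1
  size 2 → [9,10]=1
  size 3 → [7,9,10]=1  [8,9,10]=1
  size 4 → [7,8,9,10]=2
  size 5 → [6,7,8,9,10]=2
  size 6 → [4,6,7,8,9,10]=2  [5,6,7,8,9,10]=2
  size 7 → [4,5,6,7,8,9,10]=4
  size 8 → [0,4,5,6,7,8,9,10]=4  [3,4,5,6,7,8,9,10]=4
  size 9 → [0,3,4,5,6,7,8,9,10]=8  [2,3,4,5,6,7,8,9,10]=4
  first=0(b) contributes 4
  first=1(a) contributes 12
|[w]| = 16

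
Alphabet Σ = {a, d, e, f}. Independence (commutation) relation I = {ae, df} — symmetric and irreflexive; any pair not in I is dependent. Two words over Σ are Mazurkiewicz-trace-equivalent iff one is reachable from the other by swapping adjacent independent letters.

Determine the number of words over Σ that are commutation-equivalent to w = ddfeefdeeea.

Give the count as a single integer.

drop 0:d onto floor
drop 1:d onto {0:d}
drop 2:f onto floor
drop 3:e onto {1:d, 2:f}
drop 4:e onto {3:e}
drop 5:f onto {4:e}
drop 6:d onto {4:e}
drop 7:e onto {5:f, 6:d}
drop 8:e onto {7:e}
drop 9:e onto {8:e}
drop 10:a onto {5:f, 6:d}
ground layer = {0:d, 2:f}
drop-orders for the pieces not yet dropped (sum over which currently-grounded one goes next):
  1 to go: {9} 1  {10} 1
  2 to go: {8,9} 1  {9,10} 2
  3 to go: {7,8,9} 1  {8,9,10} 3
  4 to go: {7,8,9,10} 4
  5 to go: {5,7,8,9,10} 4  {6,7,8,9,10} 4
  6 to go: {5,6,7,8,9,10} 8
  7 to go: {4,5,6,7,8,9,10} 8
  8 to go: {3,4,5,6,7,8,9,10} 8
  9 to go: {1,3,4,5,6,7,8,9,10} 8  {2,3,4,5,6,7,8,9,10} 8
  if 0:d drops first: 16 orders
  if 2:f drops first: 8 orders
heap linearizations: 24

24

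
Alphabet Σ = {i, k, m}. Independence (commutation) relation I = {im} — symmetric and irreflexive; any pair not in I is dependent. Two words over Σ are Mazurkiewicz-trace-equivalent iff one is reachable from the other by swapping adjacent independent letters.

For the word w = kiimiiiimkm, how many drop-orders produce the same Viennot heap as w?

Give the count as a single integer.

#0=k has no predecessor
#1=i depends on [0:k]
#2=i depends on [1:i]
#3=m depends on [0:k]
#4=i depends on [2:i]
#5=i depends on [4:i]
#6=i depends on [5:i]
#7=i depends on [6:i]
#8=m depends on [3:m]
#9=k depends on [7:i, 8:m]
#10=m depends on [9:k]
sources: [0:k]
N(rest) = Σ N(rest − s) over sources s of rest; N(one piece) = 1:
  size 1 → [10]=1
  size 2 → [9,10]=1
  size 3 → [7,9,10]=1  [8,9,10]=1
  size 4 → [3,8,9,10]=1  [6,7,9,10]=1  [7,8,9,10]=2
  size 5 → [3,7,8,9,10]=3  [5,6,7,9,10]=1  [6,7,8,9,10]=3
  size 6 → [3,6,7,8,9,10]=6  [4,5,6,7,9,10]=1  [5,6,7,8,9,10]=4
  size 7 → [2,4,5,6,7,9,10]=1  [3,5,6,7,8,9,10]=10  [4,5,6,7,8,9,10]=5
  size 8 → [1,2,4,5,6,7,9,10]=1  [2,4,5,6,7,8,9,10]=6  [3,4,5,6,7,8,9,10]=15
  size 9 → [1,2,4,5,6,7,8,9,10]=7  [2,3,4,5,6,7,8,9,10]=21
  first=0(k) contributes 28

28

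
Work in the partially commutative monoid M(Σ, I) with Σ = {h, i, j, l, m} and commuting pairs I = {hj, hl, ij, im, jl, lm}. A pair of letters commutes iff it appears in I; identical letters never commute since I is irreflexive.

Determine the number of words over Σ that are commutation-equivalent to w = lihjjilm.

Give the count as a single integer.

46

0(l) covers ∅
1(i) covers 0:l
2(h) covers 1:i
3(j) covers ∅
4(j) covers 3:j
5(i) covers 2:h
6(l) covers 5:i
7(m) covers 2:h, 4:j
floor of heap: 0:l, 3:j
completions by unplaced set U, small U first (add the entries for U minus each lowest piece of U):
  |U|=1: {6}:1  {7}:1
  |U|=2: {4,7}:1  {5,6}:1  {6,7}:2
  |U|=3: {3,4,7}:1  {4,6,7}:3  {5,6,7}:3
  |U|=4: {2,5,6,7}:3  {3,4,6,7}:4  {4,5,6,7}:6
  |U|=5: {1,2,5,6,7}:3  {2,4,5,6,7}:9  {3,4,5,6,7}:10
  |U|=6: {0,1,2,5,6,7}:3  {1,2,4,5,6,7}:12  {2,3,4,5,6,7}:19
  start at 0(l): 31
  start at 3(j): 15
sum over floor = 46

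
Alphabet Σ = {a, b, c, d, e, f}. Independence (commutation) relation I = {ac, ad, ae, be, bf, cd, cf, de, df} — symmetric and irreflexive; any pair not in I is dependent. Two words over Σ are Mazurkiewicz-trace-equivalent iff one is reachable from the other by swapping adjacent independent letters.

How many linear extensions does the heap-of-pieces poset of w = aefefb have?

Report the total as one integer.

piece 0:a — minimal
piece 1:e — minimal
piece 2:f rests on {0:a, 1:e}
piece 3:e rests on {2:f}
piece 4:f rests on {3:e}
piece 5:b rests on {0:a}
minimal pieces: {0:a, 1:e}
ways to finish when only these pieces remain (= sum over removing one remaining piece with nothing left below it):
  1 left: {4}→1  {5}→1
  2 left: {3,4}→1  {4,5}→2
  3 left: {2,3,4}→1  {3,4,5}→3
  4 left: {1,2,3,4}→1  {2,3,4,5}→4
  placing 0:a first → 5 extensions
  placing 1:e first → 4 extensions
total linear extensions = 9

9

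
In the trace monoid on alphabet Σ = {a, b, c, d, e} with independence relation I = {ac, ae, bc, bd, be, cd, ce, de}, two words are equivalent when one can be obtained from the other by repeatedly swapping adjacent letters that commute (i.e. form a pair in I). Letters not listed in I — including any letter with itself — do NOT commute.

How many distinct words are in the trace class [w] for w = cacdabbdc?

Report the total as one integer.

#0=c has no predecessor
#1=a has no predecessor
#2=c depends on [0:c]
#3=d depends on [1:a]
#4=a depends on [3:d]
#5=b depends on [4:a]
#6=b depends on [5:b]
#7=d depends on [4:a]
#8=c depends on [2:c]
sources: [0:c, 1:a]
N(rest) = Σ N(rest − s) over sources s of rest; N(one piece) = 1:
  size 1 → [6]=1  [7]=1  [8]=1
  size 2 → [2,8]=1  [5,6]=1  [6,7]=2  [6,8]=2  [7,8]=2
  size 3 → [0,2,8]=1  [2,6,8]=3  [2,7,8]=3  [5,6,7]=3  [5,6,8]=3  [6,7,8]=6
  size 4 → [0,2,6,8]=4  [0,2,7,8]=4  [2,5,6,8]=6  [2,6,7,8]=12  [4,5,6,7]=3  [5,6,7,8]=12
  size 5 → [0,2,5,6,8]=10  [0,2,6,7,8]=20  [2,5,6,7,8]=30  [3,4,5,6,7]=3  [4,5,6,7,8]=15
  size 6 → [0,2,5,6,7,8]=60  [1,3,4,5,6,7]=3  [2,4,5,6,7,8]=45  [3,4,5,6,7,8]=18
  size 7 → [0,2,4,5,6,7,8]=105  [1,3,4,5,6,7,8]=21  [2,3,4,5,6,7,8]=63
  first=0(c) contributes 84
  first=1(a) contributes 168
|[w]| = 252

252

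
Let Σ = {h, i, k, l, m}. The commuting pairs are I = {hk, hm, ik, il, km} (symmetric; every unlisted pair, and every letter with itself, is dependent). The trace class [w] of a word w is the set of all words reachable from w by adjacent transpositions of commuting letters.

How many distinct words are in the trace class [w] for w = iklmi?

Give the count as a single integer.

3

0(i) covers ∅
1(k) covers ∅
2(l) covers 1:k
3(m) covers 0:i, 2:l
4(i) covers 3:m
floor of heap: 0:i, 1:k
completions by unplaced set U, small U first (add the entries for U minus each lowest piece of U):
  |U|=1: {4}:1
  |U|=2: {3,4}:1
  |U|=3: {0,3,4}:1  {2,3,4}:1
  start at 0(i): 1
  start at 1(k): 2
sum over floor = 3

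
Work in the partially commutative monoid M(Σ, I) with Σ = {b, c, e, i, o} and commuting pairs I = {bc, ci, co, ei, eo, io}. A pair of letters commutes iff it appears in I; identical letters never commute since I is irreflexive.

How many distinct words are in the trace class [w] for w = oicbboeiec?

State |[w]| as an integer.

220

drop 0:o onto floor
drop 1:i onto floor
drop 2:c onto floor
drop 3:b onto {0:o, 1:i}
drop 4:b onto {3:b}
drop 5:o onto {4:b}
drop 6:e onto {2:c, 4:b}
drop 7:i onto {4:b}
drop 8:e onto {6:e}
drop 9:c onto {8:e}
ground layer = {0:o, 1:i, 2:c}
drop-orders for the pieces not yet dropped (sum over which currently-grounded one goes next):
  1 to go: {5} 1  {7} 1  {9} 1
  2 to go: {5,7} 2  {5,9} 2  {7,9} 2  {8,9} 1
  3 to go: {5,7,9} 6  {5,8,9} 3  {6,8,9} 1  {7,8,9} 3
  4 to go: {2,6,8,9} 1  {5,6,8,9} 4  {5,7,8,9} 12  {6,7,8,9} 4
  5 to go: {2,5,6,8,9} 5  {2,6,7,8,9} 5  {5,6,7,8,9} 20
  6 to go: {2,5,6,7,8,9} 30  {4,5,6,7,8,9} 20
  7 to go: {2,4,5,6,7,8,9} 50  {3,4,5,6,7,8,9} 20
  8 to go: {0,3,4,5,6,7,8,9} 20  {1,3,4,5,6,7,8,9} 20  {2,3,4,5,6,7,8,9} 70
  if 0:o drops first: 90 orders
  if 1:i drops first: 90 orders
  if 2:c drops first: 40 orders
heap linearizations: 220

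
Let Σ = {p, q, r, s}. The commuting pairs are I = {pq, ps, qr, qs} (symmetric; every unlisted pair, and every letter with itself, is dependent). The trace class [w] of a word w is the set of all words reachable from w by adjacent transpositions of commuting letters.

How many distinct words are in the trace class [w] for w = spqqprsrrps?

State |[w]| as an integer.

#0=s has no predecessor
#1=p has no predecessor
#2=q has no predecessor
#3=q depends on [2:q]
#4=p depends on [1:p]
#5=r depends on [0:s, 4:p]
#6=s depends on [5:r]
#7=r depends on [6:s]
#8=r depends on [7:r]
#9=p depends on [8:r]
#10=s depends on [8:r]
sources: [0:s, 1:p, 2:q]
N(rest) = Σ N(rest − s) over sources s of rest; N(one piece) = 1:
  size 1 → [3]=1  [9]=1  [10]=1
  size 2 → [2,3]=1  [3,9]=2  [3,10]=2  [9,10]=2
  size 3 → [2,3,9]=3  [2,3,10]=3  [3,9,10]=6  [8,9,10]=2
  size 4 → [2,3,9,10]=12  [3,8,9,10]=8  [7,8,9,10]=2
  size 5 → [2,3,8,9,10]=20  [3,7,8,9,10]=10  [6,7,8,9,10]=2
  size 6 → [2,3,7,8,9,10]=30  [3,6,7,8,9,10]=12  [5,6,7,8,9,10]=2
  size 7 → [0,5,6,7,8,9,10]=2  [2,3,6,7,8,9,10]=42  [3,5,6,7,8,9,10]=14  [4,5,6,7,8,9,10]=2
  size 8 → [0,3,5,6,7,8,9,10]=16  [0,4,5,6,7,8,9,10]=4  [1,4,5,6,7,8,9,10]=2  [2,3,5,6,7,8,9,10]=56  [3,4,5,6,7,8,9,10]=16
  size 9 → [0,1,4,5,6,7,8,9,10]=6  [0,2,3,5,6,7,8,9,10]=72  [0,3,4,5,6,7,8,9,10]=36  [1,3,4,5,6,7,8,9,10]=18  [2,3,4,5,6,7,8,9,10]=72
  first=0(s) contributes 90
  first=1(p) contributes 180
  first=2(q) contributes 60
|[w]| = 330

330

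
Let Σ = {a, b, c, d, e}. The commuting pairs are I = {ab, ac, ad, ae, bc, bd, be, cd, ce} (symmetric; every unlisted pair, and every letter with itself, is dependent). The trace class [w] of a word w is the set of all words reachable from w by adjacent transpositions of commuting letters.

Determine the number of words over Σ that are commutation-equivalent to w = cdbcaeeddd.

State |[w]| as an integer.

2520

drop 0:c onto floor
drop 1:d onto floor
drop 2:b onto floor
drop 3:c onto {0:c}
drop 4:a onto floor
drop 5:e onto {1:d}
drop 6:e onto {5:e}
drop 7:d onto {6:e}
drop 8:d onto {7:d}
drop 9:d onto {8:d}
ground layer = {0:c, 1:d, 2:b, 4:a}
drop-orders for the pieces not yet dropped (sum over which currently-grounded one goes next):
  1 to go: {2} 1  {3} 1  {4} 1  {9} 1
  2 to go: {0,3} 1  {2,3} 2  {2,4} 2  {2,9} 2  {3,4} 2  {3,9} 2  {4,9} 2  {8,9} 1
  3 to go: {0,2,3} 3  {0,3,4} 3  {0,3,9} 3  {2,3,4} 6  {2,3,9} 6  {2,4,9} 6  {2,8,9} 3  {3,4,9} 6  {3,8,9} 3  {4,8,9} 3  {7,8,9} 1
  4 to go: {0,2,3,4} 12  {0,2,3,9} 12  {0,3,4,9} 12  {0,3,8,9} 6  {2,3,4,9} 24  {2,3,8,9} 12  {2,4,8,9} 12  {2,7,8,9} 4  {3,4,8,9} 12  {3,7,8,9} 4  {4,7,8,9} 4  {6,7,8,9} 1
  5 to go: {0,2,3,4,9} 60  {0,2,3,8,9} 30  {0,3,4,8,9} 30  {0,3,7,8,9} 10  {2,3,4,8,9} 60  {2,3,7,8,9} 20  {2,4,7,8,9} 20  {2,6,7,8,9} 5  {3,4,7,8,9} 20  {3,6,7,8,9} 5  {4,6,7,8,9} 5  {5,6,7,8,9} 1
  6 to go: {0,2,3,4,8,9} 180  {0,2,3,7,8,9} 60  {0,3,4,7,8,9} 60  {0,3,6,7,8,9} 15  {1,5,6,7,8,9} 1  {2,3,4,7,8,9} 120  {2,3,6,7,8,9} 30  {2,4,6,7,8,9} 30  {2,5,6,7,8,9} 6  {3,4,6,7,8,9} 30  {3,5,6,7,8,9} 6  {4,5,6,7,8,9} 6
  7 to go: {0,2,3,4,7,8,9} 420  {0,2,3,6,7,8,9} 105  {0,3,4,6,7,8,9} 105  {0,3,5,6,7,8,9} 21  {1,2,5,6,7,8,9} 7  {1,3,5,6,7,8,9} 7  {1,4,5,6,7,8,9} 7  {2,3,4,6,7,8,9} 210  {2,3,5,6,7,8,9} 42  {2,4,5,6,7,8,9} 42  {3,4,5,6,7,8,9} 42
  8 to go: {0,1,3,5,6,7,8,9} 28  {0,2,3,4,6,7,8,9} 840  {0,2,3,5,6,7,8,9} 168  {0,3,4,5,6,7,8,9} 168  {1,2,3,5,6,7,8,9} 56  {1,2,4,5,6,7,8,9} 56  {1,3,4,5,6,7,8,9} 56  {2,3,4,5,6,7,8,9} 336
  if 0:c drops first: 504 orders
  if 1:d drops first: 1512 orders
  if 2:b drops first: 252 orders
  if 4:a drops first: 252 orders
heap linearizations: 2520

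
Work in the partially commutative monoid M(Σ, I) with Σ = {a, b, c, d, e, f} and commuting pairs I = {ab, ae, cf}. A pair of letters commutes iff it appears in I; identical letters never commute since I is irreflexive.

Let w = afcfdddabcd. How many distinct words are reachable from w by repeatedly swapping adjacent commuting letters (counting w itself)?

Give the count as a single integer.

piece 0:a — minimal
piece 1:f rests on {0:a}
piece 2:c rests on {0:a}
piece 3:f rests on {1:f}
piece 4:d rests on {2:c, 3:f}
piece 5:d rests on {4:d}
piece 6:d rests on {5:d}
piece 7:a rests on {6:d}
piece 8:b rests on {6:d}
piece 9:c rests on {7:a, 8:b}
piece 10:d rests on {9:c}
minimal pieces: {0:a}
ways to finish when only these pieces remain (= sum over removing one remaining piece with nothing left below it):
  1 left: {10}→1
  2 left: {9,10}→1
  3 left: {7,9,10}→1  {8,9,10}→1
  4 left: {7,8,9,10}→2
  5 left: {6,7,8,9,10}→2
  6 left: {5,6,7,8,9,10}→2
  7 left: {4,5,6,7,8,9,10}→2
  8 left: {2,4,5,6,7,8,9,10}→2  {3,4,5,6,7,8,9,10}→2
  9 left: {1,3,4,5,6,7,8,9,10}→2  {2,3,4,5,6,7,8,9,10}→4
  placing 0:a first → 6 extensions

6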